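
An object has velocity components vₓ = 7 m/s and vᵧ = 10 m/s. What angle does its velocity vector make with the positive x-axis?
θ = arctan(vᵧ/vₓ) = arctan(10/7) = 55.01°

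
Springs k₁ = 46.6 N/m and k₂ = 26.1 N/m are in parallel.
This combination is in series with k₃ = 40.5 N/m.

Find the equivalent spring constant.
k₁₂ = k₁ + k₂ = 72.7 N/m (parallel)
1/k_eq = 1/k₁₂ + 1/k₃ → k_eq = 26.01 N/m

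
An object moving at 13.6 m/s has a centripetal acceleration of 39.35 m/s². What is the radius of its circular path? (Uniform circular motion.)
r = v²/a_c = 13.6²/39.35 = 4.7 m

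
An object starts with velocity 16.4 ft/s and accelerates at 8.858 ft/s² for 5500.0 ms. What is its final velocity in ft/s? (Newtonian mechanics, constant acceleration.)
v = v₀ + at (with unit conversion) = 65.12 ft/s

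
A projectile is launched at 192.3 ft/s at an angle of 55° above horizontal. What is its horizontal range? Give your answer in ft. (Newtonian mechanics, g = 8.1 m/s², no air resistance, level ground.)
R = v₀² sin(2θ) / g (with unit conversion) = 1308.0 ft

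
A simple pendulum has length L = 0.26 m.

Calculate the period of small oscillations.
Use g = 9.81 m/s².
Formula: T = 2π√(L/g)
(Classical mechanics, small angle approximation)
T = 2π√(L/g) = 2π√(0.26/9.81) = 1.023 s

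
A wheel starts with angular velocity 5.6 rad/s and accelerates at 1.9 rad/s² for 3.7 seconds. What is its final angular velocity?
ω = ω₀ + αt = 5.6 + 1.9 × 3.7 = 12.63 rad/s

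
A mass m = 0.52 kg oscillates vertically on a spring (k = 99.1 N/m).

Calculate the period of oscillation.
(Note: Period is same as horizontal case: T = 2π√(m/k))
T = 2π√(m/k) = 2π√(0.52/99.1) = 0.4551 s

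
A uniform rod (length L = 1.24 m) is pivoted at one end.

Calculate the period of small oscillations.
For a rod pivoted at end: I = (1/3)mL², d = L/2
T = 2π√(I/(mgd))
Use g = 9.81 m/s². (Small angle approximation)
I/m = (1/3)L² = 0.5125 m²; d = L/2 = 0.62 m
T = 2π√(I/(mgd)) = 2π√(0.5125/(9.81×0.62)) = 1.824 s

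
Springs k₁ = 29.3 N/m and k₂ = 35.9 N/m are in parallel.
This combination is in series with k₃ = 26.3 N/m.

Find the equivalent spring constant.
k₁₂ = k₁ + k₂ = 65.2 N/m (parallel)
1/k_eq = 1/k₁₂ + 1/k₃ → k_eq = 18.74 N/m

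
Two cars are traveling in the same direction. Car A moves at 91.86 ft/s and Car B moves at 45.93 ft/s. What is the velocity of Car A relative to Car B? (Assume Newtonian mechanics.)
v_rel = v_A - v_B = 91.86 - 45.93 = 45.93 ft/s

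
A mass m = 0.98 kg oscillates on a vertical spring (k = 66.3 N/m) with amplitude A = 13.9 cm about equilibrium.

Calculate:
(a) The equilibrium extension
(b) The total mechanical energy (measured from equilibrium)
x_eq = mg/k = 0.98×9.81/66.3 = 0.145 m = 14.5 cm
E = ½kA² = ½×66.3×(0.139)² = 0.6405 J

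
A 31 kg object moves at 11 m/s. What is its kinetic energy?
KE = ½mv² = ½×31×11² = 1875.5 J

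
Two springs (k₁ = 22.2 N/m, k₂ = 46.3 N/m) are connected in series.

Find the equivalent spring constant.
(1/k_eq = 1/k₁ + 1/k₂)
1/k_eq = 1/22.2 + 1/46.3 = 0.066643; k_eq = 15.01 N/m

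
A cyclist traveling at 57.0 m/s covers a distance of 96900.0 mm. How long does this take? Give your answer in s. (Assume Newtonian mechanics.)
t = d/v (with unit conversion) = 1.7 s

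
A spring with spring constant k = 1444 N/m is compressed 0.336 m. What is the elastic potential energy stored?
PE = ½kx² = ½×1444×0.336² = 81.51 J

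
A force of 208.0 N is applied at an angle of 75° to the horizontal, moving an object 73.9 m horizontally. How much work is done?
W = Fd cosθ = 208.0×73.9×cos(75°) = 3978.4 J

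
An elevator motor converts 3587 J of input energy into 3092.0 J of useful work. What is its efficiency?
η = W_out/W_in = 3092.0/3587 = 0.862 = 86.2%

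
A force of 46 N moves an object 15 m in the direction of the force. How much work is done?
W = Fd = 46×15 = 690.0 J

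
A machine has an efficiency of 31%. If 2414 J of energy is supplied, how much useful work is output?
W_out = η × W_in = 0.31 × 2414 = 748.34 J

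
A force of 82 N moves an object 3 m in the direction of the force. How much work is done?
W = Fd = 82×3 = 246.0 J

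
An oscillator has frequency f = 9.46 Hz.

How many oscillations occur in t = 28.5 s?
n = f×t = 9.46×28.5 = 269.6 oscillations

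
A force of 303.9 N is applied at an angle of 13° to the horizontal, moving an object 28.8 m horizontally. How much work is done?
W = Fd cosθ = 303.9×28.8×cos(13°) = 8528.0 J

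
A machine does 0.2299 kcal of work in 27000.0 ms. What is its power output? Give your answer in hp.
P = W/t = 961.9 J / 27 s = 35.63 W = 0.04778 hp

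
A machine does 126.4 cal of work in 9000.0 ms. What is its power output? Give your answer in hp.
P = W/t = 528.9 J / 9 s = 58.76 W = 0.0788 hp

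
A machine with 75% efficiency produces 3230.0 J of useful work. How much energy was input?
W_in = W_out/η = 3230.0/0.75 = 4306.7 J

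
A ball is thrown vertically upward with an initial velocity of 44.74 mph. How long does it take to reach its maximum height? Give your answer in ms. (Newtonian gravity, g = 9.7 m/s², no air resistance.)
t_up = v₀/g (with unit conversion) = 2062.0 ms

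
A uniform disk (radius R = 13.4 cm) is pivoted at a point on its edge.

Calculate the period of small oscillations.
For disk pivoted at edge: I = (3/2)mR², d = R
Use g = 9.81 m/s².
I/m = (3/2)R² = 0.02693 m²; d = R = 0.134 m
T = 2π√((3/2)R²/(gR)) = 2π√(3R/(2g)) = 0.8994 s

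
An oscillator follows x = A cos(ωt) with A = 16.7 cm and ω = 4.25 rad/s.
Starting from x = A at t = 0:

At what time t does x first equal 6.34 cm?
cos(ωt) = x/A = 6.34/16.7 = 0.3796
ωt = arccos(0.3796) = 1.181 rad
t = 1.181/4.25 = 0.278 s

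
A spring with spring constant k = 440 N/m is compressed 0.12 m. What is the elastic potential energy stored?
PE = ½kx² = ½×440×0.12² = 3.168 J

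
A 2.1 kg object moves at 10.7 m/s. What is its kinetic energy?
KE = ½mv² = ½×2.1×10.7² = 120.2145 J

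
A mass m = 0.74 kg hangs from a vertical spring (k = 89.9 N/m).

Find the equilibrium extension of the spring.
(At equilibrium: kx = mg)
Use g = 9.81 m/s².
x_eq = mg/k = 0.74×9.81/89.9 = 0.08075 m = 8.075 cm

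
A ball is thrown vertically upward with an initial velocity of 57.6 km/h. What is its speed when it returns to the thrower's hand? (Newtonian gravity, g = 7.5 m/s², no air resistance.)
By conservation of energy, the ball returns at the same speed = 57.6 km/h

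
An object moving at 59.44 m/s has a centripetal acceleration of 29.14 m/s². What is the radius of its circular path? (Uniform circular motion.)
r = v²/a_c = 59.44²/29.14 = 121.25 m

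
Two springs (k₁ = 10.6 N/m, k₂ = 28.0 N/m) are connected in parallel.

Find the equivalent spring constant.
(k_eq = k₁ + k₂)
k_eq = k₁ + k₂ = 10.6 + 28.0 = 38.6 N/m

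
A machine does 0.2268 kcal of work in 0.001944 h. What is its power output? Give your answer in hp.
P = W/t = 948.9 J / 6.998 s = 135.6 W = 0.1818 hp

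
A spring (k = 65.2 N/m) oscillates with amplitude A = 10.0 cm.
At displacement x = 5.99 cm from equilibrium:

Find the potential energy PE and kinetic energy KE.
E_total = ½kA² = ½×65.2×(0.1)² = 0.326 J
PE = ½kx² = ½×65.2×(0.0599)² = 0.117 J
KE = E_total − PE = 0.209 J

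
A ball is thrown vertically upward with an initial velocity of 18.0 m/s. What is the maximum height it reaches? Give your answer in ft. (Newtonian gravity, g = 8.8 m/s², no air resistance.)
h_max = v₀²/(2g) (with unit conversion) = 60.4 ft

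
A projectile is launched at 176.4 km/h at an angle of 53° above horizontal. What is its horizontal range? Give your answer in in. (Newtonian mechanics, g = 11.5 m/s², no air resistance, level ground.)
R = v₀² sin(2θ) / g (with unit conversion) = 7901.0 in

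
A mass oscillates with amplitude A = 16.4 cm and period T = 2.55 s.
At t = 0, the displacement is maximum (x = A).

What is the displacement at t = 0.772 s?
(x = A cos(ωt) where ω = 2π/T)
ω = 2π/T = 2π/2.55 = 2.464 rad/s
x = A cos(ωt) = 16.4×cos(2.464×0.772) = -5.336 cm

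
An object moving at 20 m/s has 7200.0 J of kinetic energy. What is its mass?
KE = ½mv² → m = 2KE/v² = 2×7200.0/20² = 36.0 kg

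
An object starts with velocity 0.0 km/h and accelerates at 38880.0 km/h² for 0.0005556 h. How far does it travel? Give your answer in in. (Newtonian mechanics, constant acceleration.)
d = v₀t + ½at² (with unit conversion) = 236.3 in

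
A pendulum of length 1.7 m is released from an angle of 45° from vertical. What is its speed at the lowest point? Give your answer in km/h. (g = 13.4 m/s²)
h = L(1 − cosθ) = 1.7×(1 − cos45°) = 0.4979 m
v = √(2gh) = √(2×13.4×0.4979) = 3.653 m/s = 13.15 km/h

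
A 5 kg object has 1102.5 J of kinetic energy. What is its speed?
KE = ½mv² → v = √(2KE/m) = √(2×1102.5/5) = 21.0 m/s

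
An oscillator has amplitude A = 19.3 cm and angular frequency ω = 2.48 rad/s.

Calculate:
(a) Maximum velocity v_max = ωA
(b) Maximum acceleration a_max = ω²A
v_max = ωA = 2.48×0.193 = 0.4786 m/s
a_max = ω²A = 2.48²×0.193 = 1.187 m/s²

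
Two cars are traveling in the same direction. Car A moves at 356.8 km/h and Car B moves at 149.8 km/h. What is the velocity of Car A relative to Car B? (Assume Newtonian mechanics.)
v_rel = v_A - v_B = 356.8 - 149.8 = 207.0 km/h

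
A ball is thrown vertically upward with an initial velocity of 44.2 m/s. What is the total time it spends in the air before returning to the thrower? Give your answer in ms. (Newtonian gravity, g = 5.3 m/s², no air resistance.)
t_total = 2v₀/g (with unit conversion) = 16680.0 ms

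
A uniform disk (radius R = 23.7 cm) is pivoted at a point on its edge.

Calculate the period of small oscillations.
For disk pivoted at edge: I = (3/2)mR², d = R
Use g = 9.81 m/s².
I/m = (3/2)R² = 0.08425 m²; d = R = 0.237 m
T = 2π√((3/2)R²/(gR)) = 2π√(3R/(2g)) = 1.196 s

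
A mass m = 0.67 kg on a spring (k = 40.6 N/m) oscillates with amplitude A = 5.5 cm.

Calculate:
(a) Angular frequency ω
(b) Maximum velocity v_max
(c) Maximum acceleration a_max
ω = √(k/m) = √(40.6/0.67) = 7.784 rad/s
v_max = ωA = 7.784×0.055 = 0.4281 m/s
a_max = ω²A = 7.784²×0.055 = 3.333 m/s²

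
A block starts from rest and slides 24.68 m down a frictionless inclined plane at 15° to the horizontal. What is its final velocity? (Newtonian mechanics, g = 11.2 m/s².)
a = g sin(θ) = 11.2 × sin(15°) = 2.9 m/s²
v = √(2ad) = √(2 × 2.9 × 24.68) = 11.96 m/s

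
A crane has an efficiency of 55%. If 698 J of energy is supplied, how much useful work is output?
W_out = η × W_in = 0.55 × 698 = 383.9 J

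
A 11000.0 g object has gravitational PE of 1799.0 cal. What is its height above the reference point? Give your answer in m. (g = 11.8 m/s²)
PE = mgh → h = PE/(mg) = 7527 J / (11 kg × 11.8 m/s²) = 57.99 m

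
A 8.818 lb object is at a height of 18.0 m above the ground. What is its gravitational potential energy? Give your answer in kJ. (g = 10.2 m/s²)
PE = mgh = 4 kg × 10.2 m/s² × 18 m = 734.4 J = 0.7344 kJ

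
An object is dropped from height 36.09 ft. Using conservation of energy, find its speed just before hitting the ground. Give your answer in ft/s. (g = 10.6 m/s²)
mgh = ½mv² → v = √(2gh) = √(2×10.6×11) = 15.27 m/s = 50.1 ft/s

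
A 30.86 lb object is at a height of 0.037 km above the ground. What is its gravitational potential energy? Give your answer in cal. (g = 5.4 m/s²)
PE = mgh = 14 kg × 5.4 m/s² × 37 m = 2797 J = 668.4 cal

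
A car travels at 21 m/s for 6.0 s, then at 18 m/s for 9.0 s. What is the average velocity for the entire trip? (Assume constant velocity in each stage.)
d₁ = v₁t₁ = 21 × 6.0 = 126 m
d₂ = v₂t₂ = 18 × 9.0 = 162 m
d_total = 288.0 m, t_total = 15 s
v_avg = d_total/t_total = 288.0/15 = 19.2 m/s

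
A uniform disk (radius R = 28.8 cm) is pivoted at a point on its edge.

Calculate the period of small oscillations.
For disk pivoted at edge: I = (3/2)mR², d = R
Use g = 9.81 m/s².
I/m = (3/2)R² = 0.1244 m²; d = R = 0.288 m
T = 2π√((3/2)R²/(gR)) = 2π√(3R/(2g)) = 1.319 s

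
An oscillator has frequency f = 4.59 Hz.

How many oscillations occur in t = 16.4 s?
n = f×t = 4.59×16.4 = 75.28 oscillations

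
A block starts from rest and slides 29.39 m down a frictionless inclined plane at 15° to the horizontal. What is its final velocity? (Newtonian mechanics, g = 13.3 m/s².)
a = g sin(θ) = 13.3 × sin(15°) = 3.44 m/s²
v = √(2ad) = √(2 × 3.44 × 29.39) = 14.22 m/s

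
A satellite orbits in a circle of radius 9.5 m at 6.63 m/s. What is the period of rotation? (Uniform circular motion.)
T = 2πr/v = 2π×9.5/6.63 = 9.0 s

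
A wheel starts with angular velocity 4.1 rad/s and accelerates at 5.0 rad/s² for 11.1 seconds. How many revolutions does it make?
θ = ω₀t + ½αt² = 4.1×11.1 + ½×5.0×11.1² = 353.53 rad
Revolutions = θ/(2π) = 353.53/(2π) = 56.27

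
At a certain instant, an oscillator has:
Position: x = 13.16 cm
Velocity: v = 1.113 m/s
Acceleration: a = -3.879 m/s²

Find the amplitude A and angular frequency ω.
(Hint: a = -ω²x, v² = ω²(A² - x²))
a = −ω²x → ω = √(|a|/x) = √(3.879/0.1316) = 5.429 rad/s
v² = ω²(A² − x²) → A = √(x² + v²/ω²) = √(0.1316² + 1.113²/5.429²) = 0.2436 m = 24.36 cm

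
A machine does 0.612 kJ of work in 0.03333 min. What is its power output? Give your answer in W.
P = W/t = 612 J / 2 s = 306 W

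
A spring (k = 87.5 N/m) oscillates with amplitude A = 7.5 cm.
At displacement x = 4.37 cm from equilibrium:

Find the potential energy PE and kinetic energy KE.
E_total = ½kA² = ½×87.5×(0.075)² = 0.2461 J
PE = ½kx² = ½×87.5×(0.0437)² = 0.08355 J
KE = E_total − PE = 0.1625 J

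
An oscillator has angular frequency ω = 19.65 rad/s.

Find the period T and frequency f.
T = 2π/ω = 2π/19.65 = 0.3198 s; f = ω/2π = 3.127 Hz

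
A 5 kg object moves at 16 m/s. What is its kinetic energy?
KE = ½mv² = ½×5×16² = 640.0 J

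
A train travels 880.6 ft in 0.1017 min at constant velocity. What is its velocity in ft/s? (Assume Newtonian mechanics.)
v = d/t (with unit conversion) = 144.3 ft/s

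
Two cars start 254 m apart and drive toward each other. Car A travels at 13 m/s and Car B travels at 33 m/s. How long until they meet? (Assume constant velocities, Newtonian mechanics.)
Combined speed: v_combined = 13 + 33 = 46 m/s
Time to meet: t = d/46 = 254/46 = 5.52 s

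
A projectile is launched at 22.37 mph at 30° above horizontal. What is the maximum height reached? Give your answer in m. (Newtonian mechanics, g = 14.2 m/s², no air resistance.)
H = v₀²sin²(θ)/(2g) (with unit conversion) = 0.8803 m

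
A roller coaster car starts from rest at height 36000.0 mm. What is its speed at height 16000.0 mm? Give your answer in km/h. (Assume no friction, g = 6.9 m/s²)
mgh₁ = ½mv₂² + mgh₂ → v₂ = √(2g(h₁−h₂)) = √(2×6.9×(36−16)) = 16.61 m/s = 59.81 km/h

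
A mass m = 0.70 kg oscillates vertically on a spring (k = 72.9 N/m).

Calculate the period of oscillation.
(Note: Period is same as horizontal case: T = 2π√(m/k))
T = 2π√(m/k) = 2π√(0.7/72.9) = 0.6157 s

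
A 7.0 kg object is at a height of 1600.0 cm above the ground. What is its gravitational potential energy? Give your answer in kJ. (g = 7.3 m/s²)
PE = mgh = 7 kg × 7.3 m/s² × 16 m = 817.6 J = 0.8176 kJ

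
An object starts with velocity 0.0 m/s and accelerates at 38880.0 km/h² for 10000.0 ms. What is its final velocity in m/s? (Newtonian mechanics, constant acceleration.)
v = v₀ + at (with unit conversion) = 30.0 m/s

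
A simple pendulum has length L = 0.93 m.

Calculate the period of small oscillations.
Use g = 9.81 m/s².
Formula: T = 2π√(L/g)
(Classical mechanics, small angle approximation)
T = 2π√(L/g) = 2π√(0.93/9.81) = 1.935 s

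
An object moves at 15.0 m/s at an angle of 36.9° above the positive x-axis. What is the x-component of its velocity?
vₓ = v cos(θ) = 15.0 × cos(36.9°) = 12.0 m/s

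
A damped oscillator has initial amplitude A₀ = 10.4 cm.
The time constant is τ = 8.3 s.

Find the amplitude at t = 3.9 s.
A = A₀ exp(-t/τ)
A = A₀ exp(−t/τ) = 10.4×exp(−3.9/8.3) = 6.501 cm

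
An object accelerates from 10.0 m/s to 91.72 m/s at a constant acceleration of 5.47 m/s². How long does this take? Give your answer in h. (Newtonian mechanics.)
t = (v - v₀)/a (with unit conversion) = 0.00415 h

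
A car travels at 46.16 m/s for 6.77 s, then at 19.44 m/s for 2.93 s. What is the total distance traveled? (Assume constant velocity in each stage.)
d₁ = v₁t₁ = 46.16 × 6.77 = 312.503 m
d₂ = v₂t₂ = 19.44 × 2.93 = 56.9592 m
d_total = 312.503 + 56.9592 = 369.46 m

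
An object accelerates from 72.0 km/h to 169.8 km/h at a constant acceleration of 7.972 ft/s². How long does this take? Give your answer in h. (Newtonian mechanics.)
t = (v - v₀)/a (with unit conversion) = 0.003106 h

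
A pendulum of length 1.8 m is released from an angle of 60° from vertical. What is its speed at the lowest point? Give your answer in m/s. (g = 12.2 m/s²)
h = L(1 − cosθ) = 1.8×(1 − cos60°) = 0.9 m
v = √(2gh) = √(2×12.2×0.9) = 4.686 m/s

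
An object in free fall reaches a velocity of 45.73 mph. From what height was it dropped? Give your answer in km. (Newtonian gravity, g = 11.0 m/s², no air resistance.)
h = v²/(2g) (with unit conversion) = 0.019 km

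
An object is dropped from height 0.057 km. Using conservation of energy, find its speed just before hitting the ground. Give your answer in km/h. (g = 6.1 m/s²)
mgh = ½mv² → v = √(2gh) = √(2×6.1×57) = 26.37 m/s = 94.93 km/h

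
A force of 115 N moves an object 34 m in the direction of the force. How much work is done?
W = Fd = 115×34 = 3910.0 J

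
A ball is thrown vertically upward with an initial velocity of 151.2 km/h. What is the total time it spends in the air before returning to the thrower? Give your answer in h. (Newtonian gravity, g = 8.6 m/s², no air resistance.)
t_total = 2v₀/g (with unit conversion) = 0.002713 h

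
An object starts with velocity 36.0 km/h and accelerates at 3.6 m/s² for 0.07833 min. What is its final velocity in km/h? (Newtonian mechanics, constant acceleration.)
v = v₀ + at (with unit conversion) = 96.91 km/h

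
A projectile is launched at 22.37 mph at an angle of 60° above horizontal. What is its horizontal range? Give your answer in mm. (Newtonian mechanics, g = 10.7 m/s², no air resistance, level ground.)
R = v₀² sin(2θ) / g (with unit conversion) = 8094.0 mm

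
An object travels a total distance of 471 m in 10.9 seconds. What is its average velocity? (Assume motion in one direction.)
v_avg = Δd / Δt = 471 / 10.9 = 43.21 m/s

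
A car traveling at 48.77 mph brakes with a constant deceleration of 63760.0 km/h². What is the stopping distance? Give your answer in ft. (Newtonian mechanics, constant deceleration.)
d = v₀² / (2a) (with unit conversion) = 158.5 ft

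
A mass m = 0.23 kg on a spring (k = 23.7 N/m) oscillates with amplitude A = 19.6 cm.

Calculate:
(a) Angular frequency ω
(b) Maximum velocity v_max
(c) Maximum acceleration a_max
ω = √(k/m) = √(23.7/0.23) = 10.15 rad/s
v_max = ωA = 10.15×0.196 = 1.99 m/s
a_max = ω²A = 10.15²×0.196 = 20.2 m/s²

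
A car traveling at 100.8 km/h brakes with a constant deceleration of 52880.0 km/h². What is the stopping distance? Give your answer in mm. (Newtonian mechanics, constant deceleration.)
d = v₀² / (2a) (with unit conversion) = 96070.0 mm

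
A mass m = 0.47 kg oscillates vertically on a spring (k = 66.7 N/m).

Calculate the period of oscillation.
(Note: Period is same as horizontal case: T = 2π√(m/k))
T = 2π√(m/k) = 2π√(0.47/66.7) = 0.5274 s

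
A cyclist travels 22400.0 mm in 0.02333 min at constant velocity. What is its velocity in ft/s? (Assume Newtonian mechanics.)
v = d/t (with unit conversion) = 52.5 ft/s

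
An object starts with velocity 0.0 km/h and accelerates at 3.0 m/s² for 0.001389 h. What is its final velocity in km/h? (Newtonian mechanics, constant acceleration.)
v = v₀ + at (with unit conversion) = 54.0 km/h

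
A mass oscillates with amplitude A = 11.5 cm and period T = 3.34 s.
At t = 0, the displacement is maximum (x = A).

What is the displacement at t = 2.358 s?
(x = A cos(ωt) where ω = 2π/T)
ω = 2π/T = 2π/3.34 = 1.881 rad/s
x = A cos(ωt) = 11.5×cos(1.881×2.358) = -3.14 cm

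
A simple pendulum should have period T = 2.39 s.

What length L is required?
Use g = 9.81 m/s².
T = 2π√(L/g) → L = g(T/2π)² = 9.81×(2.39/2π)² = 1.419 m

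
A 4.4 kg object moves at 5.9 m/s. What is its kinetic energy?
KE = ½mv² = ½×4.4×5.9² = 76.582 J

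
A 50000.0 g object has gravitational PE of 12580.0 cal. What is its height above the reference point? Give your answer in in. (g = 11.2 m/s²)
PE = mgh → h = PE/(mg) = 5.263e+04 J / (50 kg × 11.2 m/s²) = 93.99 m = 3700.0 in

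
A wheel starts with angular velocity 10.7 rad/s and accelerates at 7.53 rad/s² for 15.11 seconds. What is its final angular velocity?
ω = ω₀ + αt = 10.7 + 7.53 × 15.11 = 124.48 rad/s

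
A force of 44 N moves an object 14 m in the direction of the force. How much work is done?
W = Fd = 44×14 = 616.0 J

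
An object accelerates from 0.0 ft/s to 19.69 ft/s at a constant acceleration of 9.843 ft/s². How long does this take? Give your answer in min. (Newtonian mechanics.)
t = (v - v₀)/a (with unit conversion) = 0.03334 min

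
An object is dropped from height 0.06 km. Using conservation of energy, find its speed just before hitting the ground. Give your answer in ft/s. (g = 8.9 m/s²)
mgh = ½mv² → v = √(2gh) = √(2×8.9×60) = 32.68 m/s = 107.2 ft/s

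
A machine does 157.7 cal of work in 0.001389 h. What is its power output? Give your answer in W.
P = W/t = 659.8 J / 5 s = 132 W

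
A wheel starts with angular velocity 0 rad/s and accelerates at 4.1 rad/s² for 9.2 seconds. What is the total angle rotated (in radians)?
θ = ω₀t + ½αt² = 0×9.2 + ½×4.1×9.2² = 173.51 rad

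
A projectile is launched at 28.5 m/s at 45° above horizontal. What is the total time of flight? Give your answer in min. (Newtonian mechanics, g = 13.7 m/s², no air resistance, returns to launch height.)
T = 2v₀sin(θ)/g (with unit conversion) = 0.04903 min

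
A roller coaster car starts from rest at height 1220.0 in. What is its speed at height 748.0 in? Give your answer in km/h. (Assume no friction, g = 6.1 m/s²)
mgh₁ = ½mv₂² + mgh₂ → v₂ = √(2g(h₁−h₂)) = √(2×6.1×(30.99−19)) = 12.09 m/s = 43.54 km/h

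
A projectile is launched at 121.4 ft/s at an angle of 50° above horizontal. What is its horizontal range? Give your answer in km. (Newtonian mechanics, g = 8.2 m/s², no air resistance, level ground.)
R = v₀² sin(2θ) / g (with unit conversion) = 0.1644 km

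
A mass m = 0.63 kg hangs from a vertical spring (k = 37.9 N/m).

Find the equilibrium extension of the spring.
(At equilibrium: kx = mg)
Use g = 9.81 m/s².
x_eq = mg/k = 0.63×9.81/37.9 = 0.1631 m = 16.31 cm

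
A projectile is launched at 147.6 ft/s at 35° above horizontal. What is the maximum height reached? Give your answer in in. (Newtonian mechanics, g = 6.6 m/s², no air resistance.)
H = v₀²sin²(θ)/(2g) (with unit conversion) = 1986.0 in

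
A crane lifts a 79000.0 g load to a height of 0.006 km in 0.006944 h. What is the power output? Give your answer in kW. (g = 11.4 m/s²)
W = mgh = 79×11.4×6 = 5404 J
P = W/t = 5404/25 = 216.2 W = 0.2162 kW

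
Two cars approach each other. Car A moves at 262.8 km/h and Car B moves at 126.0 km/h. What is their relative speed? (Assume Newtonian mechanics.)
v_rel = v_A + v_B = 262.8 + 126.0 = 388.8 km/h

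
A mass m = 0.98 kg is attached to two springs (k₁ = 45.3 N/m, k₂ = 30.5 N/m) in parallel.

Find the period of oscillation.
k_eq = k₁+k₂ = 75.8 N/m
T = 2π√(m/k_eq) = 2π√(0.98/75.8) = 0.7144 s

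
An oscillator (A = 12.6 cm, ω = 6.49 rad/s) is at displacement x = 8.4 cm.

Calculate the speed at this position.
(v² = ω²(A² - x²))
v = ω√(A² − x²) = 6.49×√(0.126² − 0.084²) = 0.6095 m/s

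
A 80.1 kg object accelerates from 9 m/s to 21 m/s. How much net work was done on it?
W_net = ΔKE = ½m(v₂² − v₁²) = ½×80.1×(21² − 9²) = 14418.0 J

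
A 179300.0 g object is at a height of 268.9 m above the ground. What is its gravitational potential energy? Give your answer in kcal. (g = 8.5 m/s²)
PE = mgh = 179.3 kg × 8.5 m/s² × 268.9 m = 4.098e+05 J = 97.95 kcal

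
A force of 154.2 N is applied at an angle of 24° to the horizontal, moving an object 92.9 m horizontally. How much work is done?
W = Fd cosθ = 154.2×92.9×cos(24°) = 13087.0 J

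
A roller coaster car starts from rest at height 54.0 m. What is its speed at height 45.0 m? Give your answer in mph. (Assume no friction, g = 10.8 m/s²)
mgh₁ = ½mv₂² + mgh₂ → v₂ = √(2g(h₁−h₂)) = √(2×10.8×(54−45)) = 13.94 m/s = 31.19 mph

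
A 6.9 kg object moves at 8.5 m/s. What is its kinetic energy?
KE = ½mv² = ½×6.9×8.5² = 249.2625 J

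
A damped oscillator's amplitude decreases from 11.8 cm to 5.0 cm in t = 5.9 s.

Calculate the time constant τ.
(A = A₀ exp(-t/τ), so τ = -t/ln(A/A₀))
A/A₀ = 5.0/11.8 = 0.4237; ln(A/A₀) = -0.8587
τ = −t/ln(A/A₀) = −5.9/-0.8587 = 6.871 s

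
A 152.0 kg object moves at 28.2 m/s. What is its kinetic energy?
KE = ½mv² = ½×152.0×28.2² = 60438.24 J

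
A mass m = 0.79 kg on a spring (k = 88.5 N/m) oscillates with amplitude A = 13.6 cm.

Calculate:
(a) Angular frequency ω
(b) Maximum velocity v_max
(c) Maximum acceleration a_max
ω = √(k/m) = √(88.5/0.79) = 10.58 rad/s
v_max = ωA = 10.58×0.136 = 1.439 m/s
a_max = ω²A = 10.58²×0.136 = 15.24 m/s²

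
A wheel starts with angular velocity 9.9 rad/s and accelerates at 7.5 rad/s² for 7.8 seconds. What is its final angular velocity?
ω = ω₀ + αt = 9.9 + 7.5 × 7.8 = 68.4 rad/s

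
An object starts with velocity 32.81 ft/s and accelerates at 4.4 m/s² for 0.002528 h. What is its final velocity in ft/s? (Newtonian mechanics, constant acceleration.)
v = v₀ + at (with unit conversion) = 164.2 ft/s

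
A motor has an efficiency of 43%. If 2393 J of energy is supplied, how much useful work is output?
W_out = η × W_in = 0.43 × 2393 = 1029.0 J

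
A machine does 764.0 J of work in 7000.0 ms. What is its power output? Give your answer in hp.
P = W/t = 764 J / 7 s = 109.1 W = 0.1464 hp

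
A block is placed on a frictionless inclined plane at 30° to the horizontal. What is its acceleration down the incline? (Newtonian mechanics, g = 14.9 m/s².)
a = g sin(θ) = 14.9 × sin(30°) = 14.9 × 0.5 = 7.45 m/s²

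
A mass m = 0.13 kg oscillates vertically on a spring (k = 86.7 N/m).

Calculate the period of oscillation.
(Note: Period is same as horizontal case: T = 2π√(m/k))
T = 2π√(m/k) = 2π√(0.13/86.7) = 0.2433 s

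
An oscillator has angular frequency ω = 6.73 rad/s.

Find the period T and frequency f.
T = 2π/ω = 2π/6.73 = 0.9336 s; f = ω/2π = 1.071 Hz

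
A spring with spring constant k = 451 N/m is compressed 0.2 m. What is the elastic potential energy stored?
PE = ½kx² = ½×451×0.2² = 9.02 J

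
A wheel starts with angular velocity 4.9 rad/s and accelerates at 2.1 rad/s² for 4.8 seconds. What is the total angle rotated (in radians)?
θ = ω₀t + ½αt² = 4.9×4.8 + ½×2.1×4.8² = 47.71 rad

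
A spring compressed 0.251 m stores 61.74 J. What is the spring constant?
PE = ½kx² → k = 2PE/x² = 2×61.74/0.251² = 1960.0 N/m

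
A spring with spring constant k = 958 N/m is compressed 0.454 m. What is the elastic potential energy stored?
PE = ½kx² = ½×958×0.454² = 98.73 J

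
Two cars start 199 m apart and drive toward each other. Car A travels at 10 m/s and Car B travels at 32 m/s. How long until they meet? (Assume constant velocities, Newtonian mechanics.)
Combined speed: v_combined = 10 + 32 = 42 m/s
Time to meet: t = d/42 = 199/42 = 4.74 s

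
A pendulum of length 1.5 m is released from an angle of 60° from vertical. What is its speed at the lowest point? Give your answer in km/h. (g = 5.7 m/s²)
h = L(1 − cosθ) = 1.5×(1 − cos60°) = 0.75 m
v = √(2gh) = √(2×5.7×0.75) = 2.924 m/s = 10.53 km/h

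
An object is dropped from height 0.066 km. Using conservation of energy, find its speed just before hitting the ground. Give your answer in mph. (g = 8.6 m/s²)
mgh = ½mv² → v = √(2gh) = √(2×8.6×66) = 33.69 m/s = 75.37 mph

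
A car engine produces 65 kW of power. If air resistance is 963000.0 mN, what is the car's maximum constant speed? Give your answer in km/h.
P = Fv → v = P/F = 65000 W / 963 N = 67.5 m/s = 243.0 km/h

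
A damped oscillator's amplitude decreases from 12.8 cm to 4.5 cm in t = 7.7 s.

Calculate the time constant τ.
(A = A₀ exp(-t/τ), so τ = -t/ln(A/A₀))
A/A₀ = 4.5/12.8 = 0.3516; ln(A/A₀) = -1.045
τ = −t/ln(A/A₀) = −7.7/-1.045 = 7.366 s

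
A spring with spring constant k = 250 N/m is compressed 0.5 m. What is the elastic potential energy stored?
PE = ½kx² = ½×250×0.5² = 31.25 J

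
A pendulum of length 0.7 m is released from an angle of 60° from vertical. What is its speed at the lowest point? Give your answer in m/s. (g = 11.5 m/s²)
h = L(1 − cosθ) = 0.7×(1 − cos60°) = 0.35 m
v = √(2gh) = √(2×11.5×0.35) = 2.837 m/s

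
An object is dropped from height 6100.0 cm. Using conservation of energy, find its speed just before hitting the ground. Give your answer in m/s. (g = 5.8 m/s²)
mgh = ½mv² → v = √(2gh) = √(2×5.8×61) = 26.6 m/s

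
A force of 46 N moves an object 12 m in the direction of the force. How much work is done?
W = Fd = 46×12 = 552.0 J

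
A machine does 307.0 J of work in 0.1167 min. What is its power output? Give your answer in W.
P = W/t = 307 J / 7.002 s = 43.84 W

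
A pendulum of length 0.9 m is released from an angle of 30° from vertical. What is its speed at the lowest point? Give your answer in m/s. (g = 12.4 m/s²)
h = L(1 − cosθ) = 0.9×(1 − cos30°) = 0.1206 m
v = √(2gh) = √(2×12.4×0.1206) = 1.729 m/s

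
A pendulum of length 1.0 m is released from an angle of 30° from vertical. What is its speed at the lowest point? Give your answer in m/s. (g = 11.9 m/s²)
h = L(1 − cosθ) = 1.0×(1 − cos30°) = 0.134 m
v = √(2gh) = √(2×11.9×0.134) = 1.786 m/s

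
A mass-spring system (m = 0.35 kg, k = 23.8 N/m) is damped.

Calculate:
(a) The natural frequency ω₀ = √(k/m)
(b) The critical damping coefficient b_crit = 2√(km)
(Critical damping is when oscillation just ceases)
ω₀ = √(k/m) = √(23.8/0.35) = 8.246 rad/s
b_crit = 2√(km) = 2√(23.8×0.35) = 5.772 kg/s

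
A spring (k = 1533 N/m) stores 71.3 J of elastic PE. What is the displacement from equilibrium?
PE = ½kx² → x = √(2PE/k) = √(2×71.3/1533) = 0.305 m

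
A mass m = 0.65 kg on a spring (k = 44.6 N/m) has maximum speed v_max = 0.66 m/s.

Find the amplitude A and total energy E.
½mv²_max = ½kA² → A = v_max√(m/k) = 0.66×√(0.65/44.6) = 0.07968 m = 7.968 cm
E = ½mv²_max = ½×0.65×0.66² = 0.1416 J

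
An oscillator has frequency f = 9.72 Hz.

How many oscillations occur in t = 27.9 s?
n = f×t = 9.72×27.9 = 271.2 oscillations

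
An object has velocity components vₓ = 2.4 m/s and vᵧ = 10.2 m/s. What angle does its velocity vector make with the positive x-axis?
θ = arctan(vᵧ/vₓ) = arctan(10.2/2.4) = 76.76°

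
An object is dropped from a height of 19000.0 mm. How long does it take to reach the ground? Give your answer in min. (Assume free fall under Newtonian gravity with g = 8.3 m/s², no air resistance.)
t = √(2h/g) (with unit conversion) = 0.03566 min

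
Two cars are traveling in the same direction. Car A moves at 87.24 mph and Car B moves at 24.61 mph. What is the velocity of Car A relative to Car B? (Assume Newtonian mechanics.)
v_rel = v_A - v_B = 87.24 - 24.61 = 62.63 mph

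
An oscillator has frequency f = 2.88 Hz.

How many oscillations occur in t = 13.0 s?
n = f×t = 2.88×13.0 = 37.44 oscillations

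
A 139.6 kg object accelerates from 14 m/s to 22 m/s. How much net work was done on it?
W_net = ΔKE = ½m(v₂² − v₁²) = ½×139.6×(22² − 14²) = 20102.4 J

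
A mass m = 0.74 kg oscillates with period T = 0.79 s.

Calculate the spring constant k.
T = 2π√(m/k) → k = m(2π/T)² = 0.74×(2π/0.79)² = 46.81 N/m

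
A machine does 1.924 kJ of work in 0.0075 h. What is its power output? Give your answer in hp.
P = W/t = 1924 J / 27 s = 71.26 W = 0.09556 hp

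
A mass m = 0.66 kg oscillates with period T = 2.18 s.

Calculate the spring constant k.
T = 2π√(m/k) → k = m(2π/T)² = 0.66×(2π/2.18)² = 5.483 N/m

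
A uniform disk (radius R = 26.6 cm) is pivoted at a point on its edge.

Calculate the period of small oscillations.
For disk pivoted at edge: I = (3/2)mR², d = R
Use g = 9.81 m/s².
I/m = (3/2)R² = 0.1061 m²; d = R = 0.266 m
T = 2π√((3/2)R²/(gR)) = 2π√(3R/(2g)) = 1.267 s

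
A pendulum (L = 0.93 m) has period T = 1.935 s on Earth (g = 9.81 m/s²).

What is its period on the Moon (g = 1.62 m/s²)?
T = 2π√(L/g), so T_moon/T_earth = √(g_earth/g_moon)
T_moon = 2π√(0.93/1.62) = 4.761 s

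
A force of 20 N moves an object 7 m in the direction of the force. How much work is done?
W = Fd = 20×7 = 140.0 J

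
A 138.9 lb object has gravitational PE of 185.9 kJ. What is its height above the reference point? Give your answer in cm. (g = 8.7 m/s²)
PE = mgh → h = PE/(mg) = 1.859e+05 J / (63 kg × 8.7 m/s²) = 339.2 m = 33920.0 cm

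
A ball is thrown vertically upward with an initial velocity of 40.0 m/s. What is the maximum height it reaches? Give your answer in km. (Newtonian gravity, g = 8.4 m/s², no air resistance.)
h_max = v₀²/(2g) (with unit conversion) = 0.09524 km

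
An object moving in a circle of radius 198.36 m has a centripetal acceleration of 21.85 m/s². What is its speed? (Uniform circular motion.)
v = √(a_c × r) = √(21.85 × 198.36) = 65.83 m/s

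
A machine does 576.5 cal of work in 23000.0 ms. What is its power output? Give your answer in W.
P = W/t = 2412 J / 23 s = 104.9 W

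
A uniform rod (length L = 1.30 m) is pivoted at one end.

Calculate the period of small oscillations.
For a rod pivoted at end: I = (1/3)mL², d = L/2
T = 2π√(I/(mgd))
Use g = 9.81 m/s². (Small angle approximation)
I/m = (1/3)L² = 0.5633 m²; d = L/2 = 0.65 m
T = 2π√(I/(mgd)) = 2π√(0.5633/(9.81×0.65)) = 1.868 s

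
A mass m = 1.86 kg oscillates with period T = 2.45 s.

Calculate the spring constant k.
T = 2π√(m/k) → k = m(2π/T)² = 1.86×(2π/2.45)² = 12.23 N/m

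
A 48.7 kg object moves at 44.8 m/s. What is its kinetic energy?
KE = ½mv² = ½×48.7×44.8² = 48871.42 J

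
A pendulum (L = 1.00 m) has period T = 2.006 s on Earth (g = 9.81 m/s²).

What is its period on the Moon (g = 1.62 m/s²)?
T = 2π√(L/g), so T_moon/T_earth = √(g_earth/g_moon)
T_moon = 2π√(1.0/1.62) = 4.937 s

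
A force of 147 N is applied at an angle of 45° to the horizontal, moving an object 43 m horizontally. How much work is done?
W = Fd cosθ = 147×43×cos(45°) = 4469.6 J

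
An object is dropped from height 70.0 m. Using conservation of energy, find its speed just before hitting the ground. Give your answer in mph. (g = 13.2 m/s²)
mgh = ½mv² → v = √(2gh) = √(2×13.2×70) = 42.99 m/s = 96.16 mph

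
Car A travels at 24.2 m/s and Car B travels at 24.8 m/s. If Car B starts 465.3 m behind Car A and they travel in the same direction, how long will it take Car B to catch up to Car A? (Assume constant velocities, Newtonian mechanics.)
Relative speed: v_rel = 24.8 - 24.2 = 0.6 m/s
Time to catch: t = d₀/v_rel = 465.3/0.6 = 775.5 s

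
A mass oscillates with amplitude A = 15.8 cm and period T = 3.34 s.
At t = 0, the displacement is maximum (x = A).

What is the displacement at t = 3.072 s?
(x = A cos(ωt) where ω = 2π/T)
ω = 2π/T = 2π/3.34 = 1.881 rad/s
x = A cos(ωt) = 15.8×cos(1.881×3.072) = 13.83 cm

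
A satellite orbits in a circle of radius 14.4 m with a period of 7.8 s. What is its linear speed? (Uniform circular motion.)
v = 2πr/T = 2π×14.4/7.8 = 11.6 m/s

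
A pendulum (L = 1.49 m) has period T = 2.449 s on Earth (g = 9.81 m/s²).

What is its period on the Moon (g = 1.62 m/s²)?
T = 2π√(L/g), so T_moon/T_earth = √(g_earth/g_moon)
T_moon = 2π√(1.49/1.62) = 6.026 s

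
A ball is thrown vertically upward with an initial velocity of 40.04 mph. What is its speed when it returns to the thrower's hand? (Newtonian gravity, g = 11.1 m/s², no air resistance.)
By conservation of energy, the ball returns at the same speed = 40.04 mph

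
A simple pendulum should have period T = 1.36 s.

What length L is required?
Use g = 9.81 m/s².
T = 2π√(L/g) → L = g(T/2π)² = 9.81×(1.36/2π)² = 0.4596 m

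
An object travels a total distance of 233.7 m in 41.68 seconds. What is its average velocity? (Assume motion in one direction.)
v_avg = Δd / Δt = 233.7 / 41.68 = 5.61 m/s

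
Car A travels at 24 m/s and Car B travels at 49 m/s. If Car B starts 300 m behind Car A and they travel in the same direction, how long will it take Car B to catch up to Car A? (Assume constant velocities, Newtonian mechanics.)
Relative speed: v_rel = 49 - 24 = 25 m/s
Time to catch: t = d₀/v_rel = 300/25 = 12.0 s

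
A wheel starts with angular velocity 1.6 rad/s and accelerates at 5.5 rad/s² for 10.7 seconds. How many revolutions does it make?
θ = ω₀t + ½αt² = 1.6×10.7 + ½×5.5×10.7² = 331.97 rad
Revolutions = θ/(2π) = 331.97/(2π) = 52.83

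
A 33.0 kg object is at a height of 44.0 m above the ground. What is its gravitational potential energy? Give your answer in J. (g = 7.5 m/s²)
PE = mgh = 33 kg × 7.5 m/s² × 44 m = 1.089e+04 J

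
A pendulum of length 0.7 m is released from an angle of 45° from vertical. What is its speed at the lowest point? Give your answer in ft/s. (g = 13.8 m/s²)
h = L(1 − cosθ) = 0.7×(1 − cos45°) = 0.205 m
v = √(2gh) = √(2×13.8×0.205) = 2.379 m/s = 7.804 ft/s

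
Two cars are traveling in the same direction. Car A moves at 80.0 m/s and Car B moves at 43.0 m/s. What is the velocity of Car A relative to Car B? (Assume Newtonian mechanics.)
v_rel = v_A - v_B = 80.0 - 43.0 = 37.0 m/s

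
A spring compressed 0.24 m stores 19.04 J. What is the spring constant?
PE = ½kx² → k = 2PE/x² = 2×19.04/0.24² = 661.1 N/m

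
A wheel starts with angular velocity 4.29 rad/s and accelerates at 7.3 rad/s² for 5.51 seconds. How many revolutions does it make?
θ = ω₀t + ½αt² = 4.29×5.51 + ½×7.3×5.51² = 134.45 rad
Revolutions = θ/(2π) = 134.45/(2π) = 21.4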